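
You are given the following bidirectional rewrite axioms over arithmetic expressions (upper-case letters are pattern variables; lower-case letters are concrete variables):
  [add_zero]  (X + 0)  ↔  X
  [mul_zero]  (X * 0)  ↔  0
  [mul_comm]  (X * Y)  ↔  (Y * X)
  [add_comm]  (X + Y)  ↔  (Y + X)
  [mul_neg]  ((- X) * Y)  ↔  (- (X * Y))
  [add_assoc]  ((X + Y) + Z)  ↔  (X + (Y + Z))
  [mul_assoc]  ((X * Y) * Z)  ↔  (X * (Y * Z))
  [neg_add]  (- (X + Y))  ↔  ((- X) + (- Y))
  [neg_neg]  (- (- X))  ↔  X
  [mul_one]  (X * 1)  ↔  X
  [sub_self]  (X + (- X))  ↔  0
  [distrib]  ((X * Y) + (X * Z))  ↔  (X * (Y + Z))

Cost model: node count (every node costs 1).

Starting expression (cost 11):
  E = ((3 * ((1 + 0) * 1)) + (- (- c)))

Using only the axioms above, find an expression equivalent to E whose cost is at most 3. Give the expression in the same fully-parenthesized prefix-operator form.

step 1: mul_one (→) rewrites ((1 + 0) * 1) into (1 + 0), now ((3 * (1 + 0)) + (- (- c)))
step 2: neg_neg (→) rewrites (- (- c)) into c, now ((3 * (1 + 0)) + c)
step 3: add_zero (→) rewrites (1 + 0) into 1, now ((3 * 1) + c)
step 4: add_comm (→) rewrites ((3 * 1) + c) into (c + (3 * 1))
step 5: mul_one (→) rewrites (3 * 1) into 3, reaching cost 3 (bound 3)

(c + 3)   [cost 3]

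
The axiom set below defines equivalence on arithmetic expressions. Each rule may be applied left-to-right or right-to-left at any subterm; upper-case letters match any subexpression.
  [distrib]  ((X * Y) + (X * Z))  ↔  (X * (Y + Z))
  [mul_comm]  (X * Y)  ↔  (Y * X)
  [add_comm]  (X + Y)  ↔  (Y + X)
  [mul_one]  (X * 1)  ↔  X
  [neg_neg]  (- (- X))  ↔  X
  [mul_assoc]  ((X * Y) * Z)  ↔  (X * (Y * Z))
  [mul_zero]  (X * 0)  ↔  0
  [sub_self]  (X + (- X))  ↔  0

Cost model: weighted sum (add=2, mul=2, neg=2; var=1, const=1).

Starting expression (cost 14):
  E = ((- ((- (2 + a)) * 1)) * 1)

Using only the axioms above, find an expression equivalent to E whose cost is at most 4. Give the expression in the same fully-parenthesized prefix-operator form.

(2 + a)   [cost 4]

1. [mul_one →] ((- (2 + a)) * 1)  →  (- (2 + a));  E = ((- (- (2 + a))) * 1)
2. [neg_neg →] (- (- (2 + a)))  →  (2 + a);  E = ((2 + a) * 1)
3. [mul_one →] ((2 + a) * 1)  →  (2 + a);  cost 4 ≤ 4, done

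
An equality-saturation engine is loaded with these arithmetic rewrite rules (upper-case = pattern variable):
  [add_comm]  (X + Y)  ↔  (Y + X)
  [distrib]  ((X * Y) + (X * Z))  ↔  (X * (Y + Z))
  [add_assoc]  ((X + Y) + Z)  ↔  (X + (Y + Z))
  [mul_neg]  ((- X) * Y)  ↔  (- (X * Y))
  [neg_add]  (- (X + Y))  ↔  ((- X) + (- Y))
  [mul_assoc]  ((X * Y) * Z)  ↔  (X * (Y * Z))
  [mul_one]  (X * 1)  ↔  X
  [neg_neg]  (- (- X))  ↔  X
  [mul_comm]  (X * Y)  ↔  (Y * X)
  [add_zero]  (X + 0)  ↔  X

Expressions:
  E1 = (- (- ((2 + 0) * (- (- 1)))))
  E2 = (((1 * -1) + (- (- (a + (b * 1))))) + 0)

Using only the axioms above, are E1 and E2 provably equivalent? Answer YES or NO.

All listed rules preserve value, hence provable equivalence implies equal values everywhere; look for a separating assignment.
a=0, b=0 gives E1 ↦ 2, E2 ↦ -1; values differ ⇒ not provably equivalent.

NO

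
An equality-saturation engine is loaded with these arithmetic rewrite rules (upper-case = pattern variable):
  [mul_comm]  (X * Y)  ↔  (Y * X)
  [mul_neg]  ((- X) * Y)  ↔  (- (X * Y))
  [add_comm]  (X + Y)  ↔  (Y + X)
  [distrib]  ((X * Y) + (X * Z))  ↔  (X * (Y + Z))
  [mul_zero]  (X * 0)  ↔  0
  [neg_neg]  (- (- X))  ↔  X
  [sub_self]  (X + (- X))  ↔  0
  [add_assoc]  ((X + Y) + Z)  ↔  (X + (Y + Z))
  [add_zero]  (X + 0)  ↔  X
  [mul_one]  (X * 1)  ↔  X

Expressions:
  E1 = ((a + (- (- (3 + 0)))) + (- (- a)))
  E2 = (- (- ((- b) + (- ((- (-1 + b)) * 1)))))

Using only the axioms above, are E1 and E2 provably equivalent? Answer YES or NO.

All listed rules preserve value, hence provable equivalence implies equal values everywhere; look for a separating assignment.
a=0, b=0 gives E1 ↦ 3, E2 ↦ -1; values differ ⇒ not provably equivalent.

NO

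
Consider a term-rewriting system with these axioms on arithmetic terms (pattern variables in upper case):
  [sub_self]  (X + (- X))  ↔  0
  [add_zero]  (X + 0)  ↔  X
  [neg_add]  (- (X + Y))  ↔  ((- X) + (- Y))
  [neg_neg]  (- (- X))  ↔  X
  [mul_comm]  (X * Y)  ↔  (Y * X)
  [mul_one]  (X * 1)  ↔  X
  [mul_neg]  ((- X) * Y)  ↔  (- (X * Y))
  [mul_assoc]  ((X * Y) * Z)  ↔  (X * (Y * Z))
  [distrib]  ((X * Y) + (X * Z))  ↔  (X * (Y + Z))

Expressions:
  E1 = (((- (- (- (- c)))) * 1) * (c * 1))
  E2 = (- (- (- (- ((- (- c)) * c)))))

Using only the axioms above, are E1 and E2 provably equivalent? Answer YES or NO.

YES

(1) (- (- (- c)))  =[neg_neg →]=  (- c)    ⊢ (((- (- c)) * 1) * (c * 1))
(2) (- (- c))  =[neg_neg →]=  c    ⊢ ((c * 1) * (c * 1))
(3) (c * 1)  =[mul_one →]=  c    ⊢ ((c * 1) * c)
(4) (c * 1)  =[mul_one →]=  c    ⊢ (c * c)
(5) (c * c)  =[neg_neg ←]=  (- (- (c * c)))
(6) (- (c * c))  =[neg_neg ←]=  (- (- (- (c * c))))    ⊢ (- (- (- (- (c * c)))))
(7) c  =[neg_neg ←]=  (- (- c))    ⊢ E2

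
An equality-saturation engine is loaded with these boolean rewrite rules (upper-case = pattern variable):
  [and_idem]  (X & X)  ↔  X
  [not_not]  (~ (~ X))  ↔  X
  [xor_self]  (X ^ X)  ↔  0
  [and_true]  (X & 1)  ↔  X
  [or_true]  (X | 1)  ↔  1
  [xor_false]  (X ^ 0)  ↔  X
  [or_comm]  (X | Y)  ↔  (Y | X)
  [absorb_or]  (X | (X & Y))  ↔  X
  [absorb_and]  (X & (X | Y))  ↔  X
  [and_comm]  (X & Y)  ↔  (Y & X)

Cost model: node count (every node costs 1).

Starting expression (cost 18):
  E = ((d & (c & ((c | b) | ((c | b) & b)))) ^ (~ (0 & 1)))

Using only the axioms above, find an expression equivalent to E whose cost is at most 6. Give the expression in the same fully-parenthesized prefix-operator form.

((d & c) ^ (~ 0))   [cost 6]

1. [absorb_or →] ((c | b) | ((c | b) & b))  →  (c | b);  E = ((d & (c & (c | b))) ^ (~ (0 & 1)))
2. [absorb_and →] (c & (c | b))  →  c;  E = ((d & c) ^ (~ (0 & 1)))
3. [and_true →] (0 & 1)  →  0;  cost 6 ≤ 6, done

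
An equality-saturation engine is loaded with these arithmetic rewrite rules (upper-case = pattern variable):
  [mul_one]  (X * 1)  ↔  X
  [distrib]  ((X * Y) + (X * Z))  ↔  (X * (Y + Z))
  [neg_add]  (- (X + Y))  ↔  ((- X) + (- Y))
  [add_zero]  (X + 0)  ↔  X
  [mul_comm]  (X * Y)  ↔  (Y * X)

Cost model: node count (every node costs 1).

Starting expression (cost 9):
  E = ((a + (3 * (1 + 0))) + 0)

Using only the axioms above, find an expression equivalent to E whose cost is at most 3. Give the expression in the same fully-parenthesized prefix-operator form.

(a + 3)   [cost 3]

1. [add_zero →] ((a + (3 * (1 + 0))) + 0)  →  (a + (3 * (1 + 0)))
2. [add_zero →] (1 + 0)  →  1;  E = (a + (3 * 1))
3. [mul_one →] (3 * 1)  →  3;  cost 3 ≤ 3, done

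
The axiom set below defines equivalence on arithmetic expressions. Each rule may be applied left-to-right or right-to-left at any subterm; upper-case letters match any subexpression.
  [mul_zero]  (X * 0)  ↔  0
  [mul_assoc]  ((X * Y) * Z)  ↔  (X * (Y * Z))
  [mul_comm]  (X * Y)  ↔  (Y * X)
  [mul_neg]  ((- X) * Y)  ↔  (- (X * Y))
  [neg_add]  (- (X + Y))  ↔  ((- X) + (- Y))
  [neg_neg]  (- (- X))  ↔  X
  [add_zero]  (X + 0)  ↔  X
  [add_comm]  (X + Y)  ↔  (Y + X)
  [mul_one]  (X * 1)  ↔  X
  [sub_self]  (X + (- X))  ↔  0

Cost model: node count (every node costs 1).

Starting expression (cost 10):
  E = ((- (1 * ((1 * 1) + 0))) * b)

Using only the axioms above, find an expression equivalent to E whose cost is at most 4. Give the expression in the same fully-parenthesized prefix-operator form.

((- 1) * b)   [cost 4]

step 1: add_zero (→) rewrites ((1 * 1) + 0) into (1 * 1), now ((- (1 * (1 * 1))) * b)
step 2: mul_one (→) rewrites (1 * 1) into 1, now ((- (1 * 1)) * b)
step 3: mul_one (→) rewrites (1 * 1) into 1, reaching cost 4 (bound 4)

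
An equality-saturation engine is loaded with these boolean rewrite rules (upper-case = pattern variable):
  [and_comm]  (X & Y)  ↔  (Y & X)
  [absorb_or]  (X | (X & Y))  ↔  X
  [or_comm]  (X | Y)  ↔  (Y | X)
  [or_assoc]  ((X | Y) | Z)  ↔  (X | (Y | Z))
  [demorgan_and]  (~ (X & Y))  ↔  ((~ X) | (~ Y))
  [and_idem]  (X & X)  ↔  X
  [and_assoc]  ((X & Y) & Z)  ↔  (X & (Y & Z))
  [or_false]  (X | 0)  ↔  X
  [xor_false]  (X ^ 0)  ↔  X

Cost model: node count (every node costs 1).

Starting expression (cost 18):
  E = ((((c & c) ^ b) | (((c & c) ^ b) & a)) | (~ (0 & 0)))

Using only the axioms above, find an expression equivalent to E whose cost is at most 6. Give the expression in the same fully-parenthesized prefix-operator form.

((c ^ b) | (~ 0))   [cost 6]

1. [absorb_or →] (((c & c) ^ b) | (((c & c) ^ b) & a))  →  ((c & c) ^ b);  E = (((c & c) ^ b) | (~ (0 & 0)))
2. [and_idem →] (c & c)  →  c;  E = ((c ^ b) | (~ (0 & 0)))
3. [and_idem →] (0 & 0)  →  0;  cost 6 ≤ 6, done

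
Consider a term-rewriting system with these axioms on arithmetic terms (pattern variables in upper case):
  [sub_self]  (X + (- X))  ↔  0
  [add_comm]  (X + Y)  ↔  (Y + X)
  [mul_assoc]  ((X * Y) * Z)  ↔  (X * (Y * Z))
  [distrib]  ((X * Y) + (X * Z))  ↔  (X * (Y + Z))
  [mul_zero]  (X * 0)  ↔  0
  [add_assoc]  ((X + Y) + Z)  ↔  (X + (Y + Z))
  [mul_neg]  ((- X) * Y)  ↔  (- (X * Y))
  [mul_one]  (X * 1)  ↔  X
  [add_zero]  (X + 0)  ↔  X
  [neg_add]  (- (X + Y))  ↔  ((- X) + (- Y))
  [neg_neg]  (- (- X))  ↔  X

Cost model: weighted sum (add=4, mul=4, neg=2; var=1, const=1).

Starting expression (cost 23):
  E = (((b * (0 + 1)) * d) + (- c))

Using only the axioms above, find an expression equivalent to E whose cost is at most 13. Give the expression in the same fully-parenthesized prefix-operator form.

step 1: add_comm (→) rewrites (0 + 1) into (1 + 0), now (((b * (1 + 0)) * d) + (- c))
step 2: add_zero (→) rewrites (1 + 0) into 1, now (((b * 1) * d) + (- c))
step 3: mul_one (→) rewrites (b * 1) into b, reaching cost 13 (bound 13)

((b * d) + (- c))   [cost 13]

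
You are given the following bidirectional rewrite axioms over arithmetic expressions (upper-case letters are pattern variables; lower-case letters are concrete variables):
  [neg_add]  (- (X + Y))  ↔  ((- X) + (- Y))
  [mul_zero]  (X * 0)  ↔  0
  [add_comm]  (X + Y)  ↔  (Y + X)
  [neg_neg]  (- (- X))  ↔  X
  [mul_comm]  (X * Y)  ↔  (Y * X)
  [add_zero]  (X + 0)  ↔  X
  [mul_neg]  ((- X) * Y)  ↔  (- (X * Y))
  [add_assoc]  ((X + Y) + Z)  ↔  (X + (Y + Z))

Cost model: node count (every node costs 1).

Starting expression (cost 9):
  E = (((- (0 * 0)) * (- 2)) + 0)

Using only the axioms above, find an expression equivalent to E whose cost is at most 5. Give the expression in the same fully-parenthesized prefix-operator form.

step 1: mul_zero (→) rewrites (0 * 0) into 0, now (((- 0) * (- 2)) + 0)
step 2: add_zero (→) rewrites (((- 0) * (- 2)) + 0) into ((- 0) * (- 2)), reaching cost 5 (bound 5)

((- 0) * (- 2))   [cost 5]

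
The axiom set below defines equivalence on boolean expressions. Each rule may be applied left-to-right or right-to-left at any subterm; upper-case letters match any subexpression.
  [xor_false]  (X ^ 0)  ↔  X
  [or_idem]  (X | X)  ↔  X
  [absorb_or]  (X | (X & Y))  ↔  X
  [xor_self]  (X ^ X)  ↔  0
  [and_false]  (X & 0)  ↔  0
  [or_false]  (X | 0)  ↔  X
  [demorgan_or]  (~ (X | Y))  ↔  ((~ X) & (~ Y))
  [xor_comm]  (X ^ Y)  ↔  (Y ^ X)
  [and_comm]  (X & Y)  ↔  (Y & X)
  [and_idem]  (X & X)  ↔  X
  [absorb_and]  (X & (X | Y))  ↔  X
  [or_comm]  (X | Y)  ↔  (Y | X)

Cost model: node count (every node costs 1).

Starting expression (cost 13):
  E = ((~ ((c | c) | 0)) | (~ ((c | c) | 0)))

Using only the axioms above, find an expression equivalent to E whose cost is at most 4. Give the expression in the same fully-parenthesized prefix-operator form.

(~ (c | 0))   [cost 4]

1. [or_idem →] ((~ ((c | c) | 0)) | (~ ((c | c) | 0)))  →  (~ ((c | c) | 0))
2. [or_idem →] (c | c)  →  c;  cost 4 ≤ 4, done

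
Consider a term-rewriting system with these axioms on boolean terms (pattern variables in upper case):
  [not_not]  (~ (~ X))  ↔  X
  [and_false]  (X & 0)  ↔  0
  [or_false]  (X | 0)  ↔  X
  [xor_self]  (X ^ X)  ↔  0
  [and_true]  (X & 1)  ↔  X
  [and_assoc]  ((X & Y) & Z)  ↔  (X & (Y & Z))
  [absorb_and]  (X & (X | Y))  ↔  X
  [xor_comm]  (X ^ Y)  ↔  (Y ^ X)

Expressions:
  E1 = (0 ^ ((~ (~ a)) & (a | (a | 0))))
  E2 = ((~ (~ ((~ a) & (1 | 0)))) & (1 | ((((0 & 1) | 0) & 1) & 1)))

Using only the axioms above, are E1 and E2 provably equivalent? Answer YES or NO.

NO

Every axiom is a valid identity, so a rewrite proof would force E1 and E2 to agree under every assignment.
At a=0: E1 = 0 but E2 = 1; they differ, so no derivation exists.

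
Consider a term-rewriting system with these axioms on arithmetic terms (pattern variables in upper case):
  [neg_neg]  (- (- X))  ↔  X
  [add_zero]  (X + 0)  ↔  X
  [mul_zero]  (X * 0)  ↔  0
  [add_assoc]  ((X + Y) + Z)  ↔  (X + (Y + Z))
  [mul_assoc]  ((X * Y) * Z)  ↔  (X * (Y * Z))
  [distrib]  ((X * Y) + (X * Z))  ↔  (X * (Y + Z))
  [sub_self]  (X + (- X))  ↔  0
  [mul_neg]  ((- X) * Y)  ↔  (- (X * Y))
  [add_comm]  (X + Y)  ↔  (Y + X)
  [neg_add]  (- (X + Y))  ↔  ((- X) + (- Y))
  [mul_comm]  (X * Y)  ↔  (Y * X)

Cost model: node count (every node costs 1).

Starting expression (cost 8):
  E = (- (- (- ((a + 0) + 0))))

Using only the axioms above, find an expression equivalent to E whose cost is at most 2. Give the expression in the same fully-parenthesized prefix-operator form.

(1) (- (- (- ((a + 0) + 0))))  =[neg_neg →]=  (- ((a + 0) + 0))
(2) ((a + 0) + 0)  =[add_zero →]=  (a + 0)    ⊢ (- (a + 0))
(3) (a + 0)  =[add_zero →]=  a    ⊢ cost 2, within 2

(- a)   [cost 2]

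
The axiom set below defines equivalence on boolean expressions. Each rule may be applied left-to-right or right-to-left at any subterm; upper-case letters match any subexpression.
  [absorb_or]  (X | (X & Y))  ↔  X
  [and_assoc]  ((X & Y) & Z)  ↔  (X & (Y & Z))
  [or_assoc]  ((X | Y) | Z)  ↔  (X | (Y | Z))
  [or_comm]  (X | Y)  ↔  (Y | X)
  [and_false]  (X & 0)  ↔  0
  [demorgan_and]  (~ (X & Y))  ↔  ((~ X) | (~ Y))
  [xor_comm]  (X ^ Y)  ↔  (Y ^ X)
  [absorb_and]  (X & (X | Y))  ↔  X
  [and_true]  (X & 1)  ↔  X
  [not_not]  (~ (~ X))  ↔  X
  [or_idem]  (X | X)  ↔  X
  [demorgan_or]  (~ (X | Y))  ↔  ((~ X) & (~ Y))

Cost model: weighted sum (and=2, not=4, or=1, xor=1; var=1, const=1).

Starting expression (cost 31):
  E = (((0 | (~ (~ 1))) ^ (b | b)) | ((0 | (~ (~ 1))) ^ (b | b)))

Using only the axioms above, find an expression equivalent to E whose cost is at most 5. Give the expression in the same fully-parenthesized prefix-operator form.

(1) (((0 | (~ (~ 1))) ^ (b | b)) | ((0 | (~ (~ 1))) ^ (b | b)))  =[or_idem →]=  ((0 | (~ (~ 1))) ^ (b | b))
(2) (b | b)  =[or_idem →]=  b    ⊢ ((0 | (~ (~ 1))) ^ b)
(3) (~ (~ 1))  =[not_not →]=  1    ⊢ cost 5, within 5

((0 | 1) ^ b)   [cost 5]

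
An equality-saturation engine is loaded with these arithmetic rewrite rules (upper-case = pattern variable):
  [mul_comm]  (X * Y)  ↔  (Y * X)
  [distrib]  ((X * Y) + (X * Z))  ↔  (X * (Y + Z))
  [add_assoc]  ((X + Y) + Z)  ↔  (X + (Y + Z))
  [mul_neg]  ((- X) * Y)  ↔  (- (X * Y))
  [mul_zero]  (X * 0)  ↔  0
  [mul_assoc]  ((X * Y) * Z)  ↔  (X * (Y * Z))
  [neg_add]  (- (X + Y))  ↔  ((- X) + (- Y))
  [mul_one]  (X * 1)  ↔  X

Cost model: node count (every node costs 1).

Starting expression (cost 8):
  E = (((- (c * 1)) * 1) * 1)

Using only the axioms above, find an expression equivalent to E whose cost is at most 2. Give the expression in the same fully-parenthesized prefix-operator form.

(- c)   [cost 2]

step 1: mul_one (→) rewrites (((- (c * 1)) * 1) * 1) into ((- (c * 1)) * 1)
step 2: mul_one (→) rewrites ((- (c * 1)) * 1) into (- (c * 1))
step 3: mul_one (→) rewrites (c * 1) into c, reaching cost 2 (bound 2)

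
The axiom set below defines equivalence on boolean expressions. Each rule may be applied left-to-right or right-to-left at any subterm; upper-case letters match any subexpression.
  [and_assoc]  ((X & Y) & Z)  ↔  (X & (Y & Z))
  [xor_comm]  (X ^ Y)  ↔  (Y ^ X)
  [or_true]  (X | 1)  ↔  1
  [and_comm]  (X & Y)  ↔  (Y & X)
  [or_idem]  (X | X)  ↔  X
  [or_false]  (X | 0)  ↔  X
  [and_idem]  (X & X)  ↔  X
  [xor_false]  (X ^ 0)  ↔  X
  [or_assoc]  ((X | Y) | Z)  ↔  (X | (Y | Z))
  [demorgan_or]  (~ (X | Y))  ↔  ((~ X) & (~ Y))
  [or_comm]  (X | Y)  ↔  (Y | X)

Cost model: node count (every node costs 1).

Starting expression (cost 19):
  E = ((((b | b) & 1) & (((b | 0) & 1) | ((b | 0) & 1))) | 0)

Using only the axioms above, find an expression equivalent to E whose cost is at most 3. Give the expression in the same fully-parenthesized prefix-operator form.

1. [or_idem →] (((b | 0) & 1) | ((b | 0) & 1))  →  ((b | 0) & 1);  E = ((((b | b) & 1) & ((b | 0) & 1)) | 0)
2. [or_false →] ((((b | b) & 1) & ((b | 0) & 1)) | 0)  →  (((b | b) & 1) & ((b | 0) & 1))
3. [or_false →] (b | 0)  →  b;  E = (((b | b) & 1) & (b & 1))
4. [or_idem →] (b | b)  →  b;  E = ((b & 1) & (b & 1))
5. [and_idem →] ((b & 1) & (b & 1))  →  (b & 1);  cost 3 ≤ 3, done

(b & 1)   [cost 3]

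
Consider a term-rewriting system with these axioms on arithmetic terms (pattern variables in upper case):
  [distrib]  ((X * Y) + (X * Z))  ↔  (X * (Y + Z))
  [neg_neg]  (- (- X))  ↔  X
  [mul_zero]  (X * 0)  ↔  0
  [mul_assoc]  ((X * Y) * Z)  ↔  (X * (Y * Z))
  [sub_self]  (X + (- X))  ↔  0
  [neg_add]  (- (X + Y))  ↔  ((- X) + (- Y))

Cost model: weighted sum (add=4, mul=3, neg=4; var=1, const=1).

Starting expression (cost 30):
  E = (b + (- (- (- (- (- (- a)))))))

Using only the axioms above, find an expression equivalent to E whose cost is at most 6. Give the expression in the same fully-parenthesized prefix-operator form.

(1) (- (- (- (- a))))  =[neg_neg →]=  (- (- a))    ⊢ (b + (- (- (- (- a)))))
(2) (- (- (- a)))  =[neg_neg →]=  (- a)    ⊢ (b + (- (- a)))
(3) (- (- a))  =[neg_neg →]=  a    ⊢ cost 6, within 6

(b + a)   [cost 6]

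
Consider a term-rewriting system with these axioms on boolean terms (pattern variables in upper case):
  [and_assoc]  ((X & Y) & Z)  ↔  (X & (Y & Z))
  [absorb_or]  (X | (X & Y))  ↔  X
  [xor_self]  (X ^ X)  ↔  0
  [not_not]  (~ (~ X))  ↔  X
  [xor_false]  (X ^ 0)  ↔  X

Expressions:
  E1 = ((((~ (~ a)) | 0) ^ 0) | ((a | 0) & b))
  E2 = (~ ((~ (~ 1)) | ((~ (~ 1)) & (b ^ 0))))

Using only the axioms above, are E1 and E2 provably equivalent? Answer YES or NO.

NO

The axioms are sound identities: if E1 ↔* E2 then E1 and E2 evaluate identically under any assignment.
Under a=1, b=0: E1 evaluates to 1, E2 to 0. Distinct ⇒ no rewrite sequence connects them.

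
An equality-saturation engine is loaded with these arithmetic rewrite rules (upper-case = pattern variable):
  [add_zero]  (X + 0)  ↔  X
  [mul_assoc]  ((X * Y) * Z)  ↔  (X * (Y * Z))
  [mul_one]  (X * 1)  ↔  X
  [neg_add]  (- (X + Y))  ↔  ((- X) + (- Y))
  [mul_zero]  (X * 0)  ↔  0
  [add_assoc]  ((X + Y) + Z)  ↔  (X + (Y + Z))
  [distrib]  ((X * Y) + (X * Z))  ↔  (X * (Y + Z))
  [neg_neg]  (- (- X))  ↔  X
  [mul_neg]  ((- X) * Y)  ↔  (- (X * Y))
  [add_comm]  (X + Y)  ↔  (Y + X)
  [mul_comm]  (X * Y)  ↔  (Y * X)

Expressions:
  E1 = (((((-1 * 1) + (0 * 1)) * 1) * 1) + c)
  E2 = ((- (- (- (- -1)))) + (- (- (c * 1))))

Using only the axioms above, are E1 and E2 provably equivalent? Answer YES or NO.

YES

(1) (((-1 * 1) + (0 * 1)) * 1)  =[mul_one →]=  ((-1 * 1) + (0 * 1))    ⊢ ((((-1 * 1) + (0 * 1)) * 1) + c)
(2) (((-1 * 1) + (0 * 1)) * 1)  =[mul_one →]=  ((-1 * 1) + (0 * 1))    ⊢ (((-1 * 1) + (0 * 1)) + c)
(3) (-1 * 1)  =[mul_one →]=  -1    ⊢ ((-1 + (0 * 1)) + c)
(4) (0 * 1)  =[mul_one →]=  0    ⊢ ((-1 + 0) + c)
(5) (-1 + 0)  =[add_zero →]=  -1    ⊢ (-1 + c)
(6) c  =[mul_one ←]=  (c * 1)    ⊢ (-1 + (c * 1))
(7) -1  =[neg_neg ←]=  (- (- -1))    ⊢ ((- (- -1)) + (c * 1))
(8) (c * 1)  =[neg_neg ←]=  (- (- (c * 1)))    ⊢ ((- (- -1)) + (- (- (c * 1))))
(9) (- (- -1))  =[neg_neg ←]=  (- (- (- (- -1))))    ⊢ E2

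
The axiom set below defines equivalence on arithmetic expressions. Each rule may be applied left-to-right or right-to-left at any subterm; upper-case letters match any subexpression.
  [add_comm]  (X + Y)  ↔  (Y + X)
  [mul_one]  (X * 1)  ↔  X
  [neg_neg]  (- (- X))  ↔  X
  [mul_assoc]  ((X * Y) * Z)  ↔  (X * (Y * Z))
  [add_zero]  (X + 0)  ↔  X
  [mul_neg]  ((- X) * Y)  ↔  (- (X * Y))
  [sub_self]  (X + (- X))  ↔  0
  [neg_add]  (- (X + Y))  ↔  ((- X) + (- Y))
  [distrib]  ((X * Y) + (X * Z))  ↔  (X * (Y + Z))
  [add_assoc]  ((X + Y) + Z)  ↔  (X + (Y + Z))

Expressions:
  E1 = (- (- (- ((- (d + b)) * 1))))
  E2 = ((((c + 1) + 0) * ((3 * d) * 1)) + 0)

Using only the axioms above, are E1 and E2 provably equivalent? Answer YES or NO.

Every axiom is a valid identity, so a rewrite proof would force E1 and E2 to agree under every assignment.
At b=0, c=0, d=1: E1 = 1 but E2 = 3; they differ, so no derivation exists.

NO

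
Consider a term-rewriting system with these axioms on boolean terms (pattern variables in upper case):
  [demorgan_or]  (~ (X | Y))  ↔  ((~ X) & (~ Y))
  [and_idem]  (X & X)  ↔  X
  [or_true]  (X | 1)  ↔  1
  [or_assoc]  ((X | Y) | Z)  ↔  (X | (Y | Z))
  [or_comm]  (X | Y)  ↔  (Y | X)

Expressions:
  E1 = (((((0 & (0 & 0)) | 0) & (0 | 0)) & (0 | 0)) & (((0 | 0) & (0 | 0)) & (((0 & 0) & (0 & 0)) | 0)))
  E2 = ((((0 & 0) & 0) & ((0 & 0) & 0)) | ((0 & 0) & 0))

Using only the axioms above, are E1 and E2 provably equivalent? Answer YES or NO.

YES

1. [and_idem →] (0 & 0)  →  0;  E1 = (((((0 & 0) | 0) & (0 | 0)) & (0 | 0)) & (((0 | 0) & (0 | 0)) & (((0 & 0) & (0 & 0)) | 0)))
2. [and_idem →] ((0 & 0) & (0 & 0))  →  (0 & 0);  E1 = (((((0 & 0) | 0) & (0 | 0)) & (0 | 0)) & (((0 | 0) & (0 | 0)) & ((0 & 0) | 0)))
3. [and_idem →] (0 & 0)  →  0;  E1 = (((((0 & 0) | 0) & (0 | 0)) & (0 | 0)) & (((0 | 0) & (0 | 0)) & (0 | 0)))
4. [and_idem →] (0 & 0)  →  0;  E1 = ((((0 | 0) & (0 | 0)) & (0 | 0)) & (((0 | 0) & (0 | 0)) & (0 | 0)))
5. [and_idem →] ((((0 | 0) & (0 | 0)) & (0 | 0)) & (((0 | 0) & (0 | 0)) & (0 | 0)))  →  (((0 | 0) & (0 | 0)) & (0 | 0))
6. [and_idem →] ((0 | 0) & (0 | 0))  →  (0 | 0);  E1 = ((0 | 0) & (0 | 0))
7. [and_idem →] ((0 | 0) & (0 | 0))  →  (0 | 0)
8. [and_idem ←] 0  →  (0 & 0);  E1 = ((0 & 0) | 0)
9. [and_idem ←] 0  →  (0 & 0);  E1 = (((0 & 0) & 0) | 0)
10. [and_idem ←] 0  →  (0 & 0);  E1 = (((0 & 0) & 0) | (0 & 0))
11. [and_idem ←] 0  →  (0 & 0);  E1 = (((0 & 0) & 0) | ((0 & 0) & 0))
12. [and_idem ←] ((0 & 0) & 0)  →  (((0 & 0) & 0) & ((0 & 0) & 0));  this is E2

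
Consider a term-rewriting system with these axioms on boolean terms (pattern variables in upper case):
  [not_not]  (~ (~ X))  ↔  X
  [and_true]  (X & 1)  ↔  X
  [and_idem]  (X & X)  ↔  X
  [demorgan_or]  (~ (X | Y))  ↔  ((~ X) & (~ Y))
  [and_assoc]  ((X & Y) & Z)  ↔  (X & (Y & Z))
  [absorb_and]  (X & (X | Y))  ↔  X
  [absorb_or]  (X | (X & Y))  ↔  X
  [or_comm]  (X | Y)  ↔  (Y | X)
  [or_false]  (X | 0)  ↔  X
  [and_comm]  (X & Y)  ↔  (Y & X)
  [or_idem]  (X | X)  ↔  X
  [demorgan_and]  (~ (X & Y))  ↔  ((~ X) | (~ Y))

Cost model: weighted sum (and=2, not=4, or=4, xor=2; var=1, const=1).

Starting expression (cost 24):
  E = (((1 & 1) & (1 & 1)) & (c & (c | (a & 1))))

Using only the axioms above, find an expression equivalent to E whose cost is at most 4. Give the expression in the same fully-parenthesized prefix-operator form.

(1) (a & 1)  =[and_true →]=  a    ⊢ (((1 & 1) & (1 & 1)) & (c & (c | a)))
(2) ((1 & 1) & (1 & 1))  =[and_idem →]=  (1 & 1)    ⊢ ((1 & 1) & (c & (c | a)))
(3) (c & (c | a))  =[absorb_and →]=  c    ⊢ ((1 & 1) & c)
(4) (1 & 1)  =[and_idem →]=  1    ⊢ cost 4, within 4

(1 & c)   [cost 4]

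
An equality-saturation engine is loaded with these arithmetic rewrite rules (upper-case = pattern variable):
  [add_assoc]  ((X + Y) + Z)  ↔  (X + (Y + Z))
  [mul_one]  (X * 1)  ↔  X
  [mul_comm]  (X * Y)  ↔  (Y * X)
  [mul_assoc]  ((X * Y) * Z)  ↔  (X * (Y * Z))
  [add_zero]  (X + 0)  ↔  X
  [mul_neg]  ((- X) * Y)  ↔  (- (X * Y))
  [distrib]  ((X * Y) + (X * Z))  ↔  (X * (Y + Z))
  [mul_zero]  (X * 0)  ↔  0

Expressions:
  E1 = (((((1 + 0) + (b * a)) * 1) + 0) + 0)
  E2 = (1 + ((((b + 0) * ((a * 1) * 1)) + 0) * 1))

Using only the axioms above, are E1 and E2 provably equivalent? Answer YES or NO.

(1) (((1 + 0) + (b * a)) * 1)  =[mul_one →]=  ((1 + 0) + (b * a))    ⊢ ((((1 + 0) + (b * a)) + 0) + 0)
(2) (1 + 0)  =[add_zero →]=  1    ⊢ (((1 + (b * a)) + 0) + 0)
(3) (((1 + (b * a)) + 0) + 0)  =[add_zero →]=  ((1 + (b * a)) + 0)
(4) ((1 + (b * a)) + 0)  =[add_zero →]=  (1 + (b * a))
(5) (b * a)  =[add_zero ←]=  ((b * a) + 0)    ⊢ (1 + ((b * a) + 0))
(6) ((b * a) + 0)  =[mul_one ←]=  (((b * a) + 0) * 1)    ⊢ (1 + (((b * a) + 0) * 1))
(7) a  =[mul_one ←]=  (a * 1)    ⊢ (1 + (((b * (a * 1)) + 0) * 1))
(8) b  =[add_zero ←]=  (b + 0)    ⊢ (1 + ((((b + 0) * (a * 1)) + 0) * 1))
(9) (a * 1)  =[mul_one ←]=  ((a * 1) * 1)    ⊢ E2

YES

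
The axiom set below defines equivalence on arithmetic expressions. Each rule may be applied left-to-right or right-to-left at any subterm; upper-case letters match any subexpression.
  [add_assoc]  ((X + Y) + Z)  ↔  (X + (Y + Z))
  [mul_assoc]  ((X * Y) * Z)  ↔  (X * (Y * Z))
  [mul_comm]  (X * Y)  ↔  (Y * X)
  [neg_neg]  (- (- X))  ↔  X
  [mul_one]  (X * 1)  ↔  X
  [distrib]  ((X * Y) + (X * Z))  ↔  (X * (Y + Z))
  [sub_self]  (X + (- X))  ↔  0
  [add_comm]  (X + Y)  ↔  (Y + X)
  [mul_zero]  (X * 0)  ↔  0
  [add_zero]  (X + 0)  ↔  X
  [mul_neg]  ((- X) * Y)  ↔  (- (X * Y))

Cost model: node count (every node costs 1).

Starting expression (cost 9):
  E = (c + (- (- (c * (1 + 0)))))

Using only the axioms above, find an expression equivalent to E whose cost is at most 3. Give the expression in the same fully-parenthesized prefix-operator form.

step 1: neg_neg (→) rewrites (- (- (c * (1 + 0)))) into (c * (1 + 0)), now (c + (c * (1 + 0)))
step 2: add_zero (→) rewrites (1 + 0) into 1, now (c + (c * 1))
step 3: mul_one (→) rewrites (c * 1) into c, reaching cost 3 (bound 3)

(c + c)   [cost 3]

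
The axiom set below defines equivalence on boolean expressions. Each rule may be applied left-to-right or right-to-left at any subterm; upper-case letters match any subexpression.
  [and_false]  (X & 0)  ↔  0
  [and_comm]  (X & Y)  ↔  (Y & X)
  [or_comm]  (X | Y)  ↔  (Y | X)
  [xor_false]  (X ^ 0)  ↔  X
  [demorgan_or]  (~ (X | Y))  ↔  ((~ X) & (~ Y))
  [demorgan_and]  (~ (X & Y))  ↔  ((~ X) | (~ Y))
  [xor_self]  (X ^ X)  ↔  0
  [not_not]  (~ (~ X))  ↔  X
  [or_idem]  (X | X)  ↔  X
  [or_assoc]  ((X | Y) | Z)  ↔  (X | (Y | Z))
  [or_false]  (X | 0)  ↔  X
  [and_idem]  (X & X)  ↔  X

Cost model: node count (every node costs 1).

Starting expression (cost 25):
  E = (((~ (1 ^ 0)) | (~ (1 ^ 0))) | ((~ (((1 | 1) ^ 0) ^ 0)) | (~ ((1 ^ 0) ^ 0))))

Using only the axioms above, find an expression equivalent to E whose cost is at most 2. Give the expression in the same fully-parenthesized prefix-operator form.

step 1: or_idem (→) rewrites (1 | 1) into 1, now (((~ (1 ^ 0)) | (~ (1 ^ 0))) | ((~ ((1 ^ 0) ^ 0)) | (~ ((1 ^ 0) ^ 0))))
step 2: or_idem (→) rewrites ((~ ((1 ^ 0) ^ 0)) | (~ ((1 ^ 0) ^ 0))) into (~ ((1 ^ 0) ^ 0)), now (((~ (1 ^ 0)) | (~ (1 ^ 0))) | (~ ((1 ^ 0) ^ 0)))
step 3: or_idem (→) rewrites ((~ (1 ^ 0)) | (~ (1 ^ 0))) into (~ (1 ^ 0)), now ((~ (1 ^ 0)) | (~ ((1 ^ 0) ^ 0)))
step 4: xor_false (→) rewrites ((1 ^ 0) ^ 0) into (1 ^ 0), now ((~ (1 ^ 0)) | (~ (1 ^ 0)))
step 5: or_idem (→) rewrites ((~ (1 ^ 0)) | (~ (1 ^ 0))) into (~ (1 ^ 0))
step 6: xor_false (→) rewrites (1 ^ 0) into 1, reaching cost 2 (bound 2)

(~ 1)   [cost 2]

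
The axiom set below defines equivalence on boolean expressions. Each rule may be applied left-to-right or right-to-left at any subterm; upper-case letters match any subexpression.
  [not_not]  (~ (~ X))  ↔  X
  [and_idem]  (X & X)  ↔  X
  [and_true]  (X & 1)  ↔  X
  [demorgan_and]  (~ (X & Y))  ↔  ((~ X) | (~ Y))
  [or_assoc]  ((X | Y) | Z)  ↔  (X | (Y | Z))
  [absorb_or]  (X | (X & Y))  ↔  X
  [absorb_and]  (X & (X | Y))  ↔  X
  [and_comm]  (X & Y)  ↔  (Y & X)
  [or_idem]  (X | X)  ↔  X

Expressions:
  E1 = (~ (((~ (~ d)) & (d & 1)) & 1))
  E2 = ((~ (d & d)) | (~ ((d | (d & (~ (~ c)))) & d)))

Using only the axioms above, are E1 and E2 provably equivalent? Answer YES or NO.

(1) (~ (~ d))  =[not_not →]=  d    ⊢ (~ ((d & (d & 1)) & 1))
(2) ((d & (d & 1)) & 1)  =[and_true →]=  (d & (d & 1))    ⊢ (~ (d & (d & 1)))
(3) (d & 1)  =[and_true →]=  d    ⊢ (~ (d & d))
(4) (~ (d & d))  =[or_idem ←]=  ((~ (d & d)) | (~ (d & d)))
(5) d  =[absorb_or ←]=  (d | (d & c))    ⊢ ((~ (d & d)) | (~ ((d | (d & c)) & d)))
(6) c  =[not_not ←]=  (~ (~ c))    ⊢ E2

YES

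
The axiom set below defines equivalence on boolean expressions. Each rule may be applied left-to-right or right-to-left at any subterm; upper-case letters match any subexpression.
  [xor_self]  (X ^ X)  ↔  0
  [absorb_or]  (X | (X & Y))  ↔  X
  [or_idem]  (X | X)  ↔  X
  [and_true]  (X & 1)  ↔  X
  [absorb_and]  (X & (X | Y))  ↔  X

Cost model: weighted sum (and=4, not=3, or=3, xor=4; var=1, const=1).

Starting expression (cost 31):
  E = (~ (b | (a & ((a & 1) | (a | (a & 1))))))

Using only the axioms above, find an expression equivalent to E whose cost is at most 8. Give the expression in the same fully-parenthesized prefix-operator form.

(~ (b | a))   [cost 8]

step 1: and_true (→) rewrites (a & 1) into a, now (~ (b | (a & (a | (a | (a & 1))))))
step 2: absorb_or (→) rewrites (a | (a & 1)) into a, now (~ (b | (a & (a | a))))
step 3: absorb_and (→) rewrites (a & (a | a)) into a, reaching cost 8 (bound 8)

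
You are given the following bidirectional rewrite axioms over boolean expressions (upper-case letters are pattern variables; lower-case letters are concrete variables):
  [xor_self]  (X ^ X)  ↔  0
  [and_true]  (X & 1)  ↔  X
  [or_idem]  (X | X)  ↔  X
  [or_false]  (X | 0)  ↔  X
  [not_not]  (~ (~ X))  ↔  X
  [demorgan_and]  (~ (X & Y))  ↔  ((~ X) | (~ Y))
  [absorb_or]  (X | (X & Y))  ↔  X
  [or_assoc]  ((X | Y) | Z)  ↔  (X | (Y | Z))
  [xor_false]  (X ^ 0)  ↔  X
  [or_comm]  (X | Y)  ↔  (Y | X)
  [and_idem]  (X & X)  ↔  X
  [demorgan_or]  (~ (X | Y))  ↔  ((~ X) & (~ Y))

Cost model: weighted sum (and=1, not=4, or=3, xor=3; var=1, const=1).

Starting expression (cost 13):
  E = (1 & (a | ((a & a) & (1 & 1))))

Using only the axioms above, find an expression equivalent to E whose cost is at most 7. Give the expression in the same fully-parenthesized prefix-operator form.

(1 & (a | a))   [cost 7]

step 1: and_idem (→) rewrites (a & a) into a, now (1 & (a | (a & (1 & 1))))
step 2: and_idem (→) rewrites (1 & 1) into 1, now (1 & (a | (a & 1)))
step 3: and_true (→) rewrites (a & 1) into a, reaching cost 7 (bound 7)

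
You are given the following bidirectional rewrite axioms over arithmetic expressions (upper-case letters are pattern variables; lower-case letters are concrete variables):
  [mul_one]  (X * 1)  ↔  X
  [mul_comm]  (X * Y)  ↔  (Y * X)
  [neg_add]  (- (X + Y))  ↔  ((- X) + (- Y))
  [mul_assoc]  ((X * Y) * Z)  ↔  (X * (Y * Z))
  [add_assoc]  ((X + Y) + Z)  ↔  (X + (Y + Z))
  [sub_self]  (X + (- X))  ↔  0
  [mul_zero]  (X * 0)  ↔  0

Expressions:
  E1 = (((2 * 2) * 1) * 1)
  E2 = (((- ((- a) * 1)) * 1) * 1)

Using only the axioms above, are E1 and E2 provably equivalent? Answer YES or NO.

All listed rules preserve value, hence provable equivalence implies equal values everywhere; look for a separating assignment.
a=0 gives E1 ↦ 4, E2 ↦ 0; values differ ⇒ not provably equivalent.

NO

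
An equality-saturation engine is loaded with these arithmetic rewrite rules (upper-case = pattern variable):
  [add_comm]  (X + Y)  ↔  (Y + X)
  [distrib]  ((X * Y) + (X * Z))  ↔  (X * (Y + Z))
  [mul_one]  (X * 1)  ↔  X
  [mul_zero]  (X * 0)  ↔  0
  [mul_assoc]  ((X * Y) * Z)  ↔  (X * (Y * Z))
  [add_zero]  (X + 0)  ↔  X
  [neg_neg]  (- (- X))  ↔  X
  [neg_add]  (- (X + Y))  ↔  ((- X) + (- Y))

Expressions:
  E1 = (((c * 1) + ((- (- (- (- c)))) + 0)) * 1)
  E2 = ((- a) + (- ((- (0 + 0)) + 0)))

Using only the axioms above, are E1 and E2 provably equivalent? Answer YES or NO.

NO

The axioms are sound identities: if E1 ↔* E2 then E1 and E2 evaluate identically under any assignment.
Under a=0, c=1: E1 evaluates to 2, E2 to 0. Distinct ⇒ no rewrite sequence connects them.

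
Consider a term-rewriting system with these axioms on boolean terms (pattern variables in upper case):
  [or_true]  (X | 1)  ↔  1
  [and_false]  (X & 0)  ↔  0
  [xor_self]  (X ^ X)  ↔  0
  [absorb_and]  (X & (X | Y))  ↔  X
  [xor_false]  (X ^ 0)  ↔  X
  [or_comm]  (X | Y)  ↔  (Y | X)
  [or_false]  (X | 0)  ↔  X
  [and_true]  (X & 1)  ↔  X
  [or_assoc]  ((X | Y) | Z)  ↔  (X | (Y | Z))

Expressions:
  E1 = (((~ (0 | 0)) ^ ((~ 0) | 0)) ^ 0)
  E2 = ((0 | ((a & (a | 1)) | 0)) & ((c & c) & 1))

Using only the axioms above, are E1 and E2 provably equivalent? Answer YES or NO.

NO

Every axiom is a valid identity, so a rewrite proof would force E1 and E2 to agree under every assignment.
At a=1, c=1: E1 = 0 but E2 = 1; they differ, so no derivation exists.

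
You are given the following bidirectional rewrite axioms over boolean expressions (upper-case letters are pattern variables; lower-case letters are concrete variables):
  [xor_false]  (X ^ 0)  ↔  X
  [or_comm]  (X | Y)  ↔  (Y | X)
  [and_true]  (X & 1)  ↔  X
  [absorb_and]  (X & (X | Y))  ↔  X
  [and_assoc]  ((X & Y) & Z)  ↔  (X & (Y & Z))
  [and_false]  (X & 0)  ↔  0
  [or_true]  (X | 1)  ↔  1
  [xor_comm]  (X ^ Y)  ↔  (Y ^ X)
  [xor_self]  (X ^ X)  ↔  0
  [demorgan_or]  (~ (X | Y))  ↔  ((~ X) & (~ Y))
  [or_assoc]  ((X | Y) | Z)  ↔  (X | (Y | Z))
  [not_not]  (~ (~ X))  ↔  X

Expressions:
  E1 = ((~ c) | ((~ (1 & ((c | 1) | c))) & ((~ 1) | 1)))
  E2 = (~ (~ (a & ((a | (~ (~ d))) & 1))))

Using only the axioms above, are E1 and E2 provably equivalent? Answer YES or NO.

NO

Every axiom is a valid identity, so a rewrite proof would force E1 and E2 to agree under every assignment.
At a=0, c=0, d=0: E1 = 1 but E2 = 0; they differ, so no derivation exists.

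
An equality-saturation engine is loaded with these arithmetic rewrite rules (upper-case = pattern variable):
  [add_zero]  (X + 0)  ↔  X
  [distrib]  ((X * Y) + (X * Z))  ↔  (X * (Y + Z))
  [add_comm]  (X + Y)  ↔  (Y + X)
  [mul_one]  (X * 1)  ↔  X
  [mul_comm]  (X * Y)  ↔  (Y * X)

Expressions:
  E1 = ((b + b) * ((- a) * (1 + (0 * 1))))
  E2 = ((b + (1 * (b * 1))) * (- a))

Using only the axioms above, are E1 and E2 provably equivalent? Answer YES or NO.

(1) (0 * 1)  =[mul_one →]=  0    ⊢ ((b + b) * ((- a) * (1 + 0)))
(2) (1 + 0)  =[add_zero →]=  1    ⊢ ((b + b) * ((- a) * 1))
(3) ((- a) * 1)  =[mul_one →]=  (- a)    ⊢ ((b + b) * (- a))
(4) b  =[mul_one ←]=  (b * 1)    ⊢ ((b + (b * 1)) * (- a))
(5) (b * 1)  =[mul_one ←]=  ((b * 1) * 1)    ⊢ ((b + ((b * 1) * 1)) * (- a))
(6) ((b * 1) * 1)  =[mul_comm →]=  (1 * (b * 1))    ⊢ E2

YES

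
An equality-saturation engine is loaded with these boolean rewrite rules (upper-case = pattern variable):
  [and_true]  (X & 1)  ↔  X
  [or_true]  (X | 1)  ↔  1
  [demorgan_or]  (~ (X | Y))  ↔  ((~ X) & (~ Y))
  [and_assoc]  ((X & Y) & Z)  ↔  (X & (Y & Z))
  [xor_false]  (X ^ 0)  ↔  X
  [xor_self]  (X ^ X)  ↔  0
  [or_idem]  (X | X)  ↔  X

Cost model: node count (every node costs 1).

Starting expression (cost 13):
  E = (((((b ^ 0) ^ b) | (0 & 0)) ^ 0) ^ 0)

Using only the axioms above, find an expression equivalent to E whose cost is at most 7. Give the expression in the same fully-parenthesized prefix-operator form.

1. [xor_false →] ((((b ^ 0) ^ b) | (0 & 0)) ^ 0)  →  (((b ^ 0) ^ b) | (0 & 0));  E = ((((b ^ 0) ^ b) | (0 & 0)) ^ 0)
2. [xor_false →] ((((b ^ 0) ^ b) | (0 & 0)) ^ 0)  →  (((b ^ 0) ^ b) | (0 & 0))
3. [xor_false →] (b ^ 0)  →  b;  cost 7 ≤ 7, done

((b ^ b) | (0 & 0))   [cost 7]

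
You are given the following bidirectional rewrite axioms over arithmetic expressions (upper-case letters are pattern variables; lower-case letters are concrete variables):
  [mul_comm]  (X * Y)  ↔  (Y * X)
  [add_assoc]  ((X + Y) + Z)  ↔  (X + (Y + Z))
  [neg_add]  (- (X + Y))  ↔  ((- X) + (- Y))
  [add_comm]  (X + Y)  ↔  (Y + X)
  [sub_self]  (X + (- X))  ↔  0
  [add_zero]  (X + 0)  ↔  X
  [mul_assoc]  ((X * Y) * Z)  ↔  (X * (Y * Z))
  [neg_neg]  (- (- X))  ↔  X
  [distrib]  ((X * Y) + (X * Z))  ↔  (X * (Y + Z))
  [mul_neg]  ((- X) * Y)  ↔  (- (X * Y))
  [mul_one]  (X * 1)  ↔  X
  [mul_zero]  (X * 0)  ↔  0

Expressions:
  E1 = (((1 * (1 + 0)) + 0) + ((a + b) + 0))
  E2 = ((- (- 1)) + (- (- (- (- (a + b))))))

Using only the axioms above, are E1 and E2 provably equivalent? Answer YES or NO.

YES

1. [add_zero →] (1 + 0)  →  1;  E1 = (((1 * 1) + 0) + ((a + b) + 0))
2. [add_zero →] ((a + b) + 0)  →  (a + b);  E1 = (((1 * 1) + 0) + (a + b))
3. [mul_one →] (1 * 1)  →  1;  E1 = ((1 + 0) + (a + b))
4. [add_zero →] (1 + 0)  →  1;  E1 = (1 + (a + b))
5. [neg_neg ←] (a + b)  →  (- (- (a + b)));  E1 = (1 + (- (- (a + b))))
6. [neg_neg ←] 1  →  (- (- 1));  E1 = ((- (- 1)) + (- (- (a + b))))
7. [neg_neg ←] (- (- (a + b)))  →  (- (- (- (- (a + b)))));  this is E2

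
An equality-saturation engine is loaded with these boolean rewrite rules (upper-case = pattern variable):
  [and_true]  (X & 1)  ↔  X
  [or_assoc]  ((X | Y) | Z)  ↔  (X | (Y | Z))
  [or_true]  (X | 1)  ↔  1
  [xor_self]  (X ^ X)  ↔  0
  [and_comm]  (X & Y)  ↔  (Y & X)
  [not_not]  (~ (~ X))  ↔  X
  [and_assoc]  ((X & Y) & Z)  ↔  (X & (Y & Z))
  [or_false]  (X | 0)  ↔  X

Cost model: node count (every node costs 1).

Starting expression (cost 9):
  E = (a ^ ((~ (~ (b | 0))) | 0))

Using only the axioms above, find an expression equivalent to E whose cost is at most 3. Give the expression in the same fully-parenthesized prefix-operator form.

(1) (b | 0)  =[or_false →]=  b    ⊢ (a ^ ((~ (~ b)) | 0))
(2) ((~ (~ b)) | 0)  =[or_false →]=  (~ (~ b))    ⊢ (a ^ (~ (~ b)))
(3) (~ (~ b))  =[not_not →]=  b    ⊢ cost 3, within 3

(a ^ b)   [cost 3]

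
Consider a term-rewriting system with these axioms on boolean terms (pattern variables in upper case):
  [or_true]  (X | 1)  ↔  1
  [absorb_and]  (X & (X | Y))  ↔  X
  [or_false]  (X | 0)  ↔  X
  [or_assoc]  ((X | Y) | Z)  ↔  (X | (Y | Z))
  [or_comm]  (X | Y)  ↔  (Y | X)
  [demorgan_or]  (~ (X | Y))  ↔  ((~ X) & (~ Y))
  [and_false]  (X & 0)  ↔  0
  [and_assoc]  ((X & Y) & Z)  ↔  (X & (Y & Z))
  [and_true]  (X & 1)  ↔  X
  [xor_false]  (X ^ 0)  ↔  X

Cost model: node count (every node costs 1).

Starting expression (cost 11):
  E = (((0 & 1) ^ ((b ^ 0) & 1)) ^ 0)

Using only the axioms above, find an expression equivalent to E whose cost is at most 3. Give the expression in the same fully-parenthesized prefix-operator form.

(0 ^ b)   [cost 3]

step 1: xor_false (→) rewrites (b ^ 0) into b, now (((0 & 1) ^ (b & 1)) ^ 0)
step 2: and_true (→) rewrites (0 & 1) into 0, now ((0 ^ (b & 1)) ^ 0)
step 3: xor_false (→) rewrites ((0 ^ (b & 1)) ^ 0) into (0 ^ (b & 1))
step 4: and_true (→) rewrites (b & 1) into b, reaching cost 3 (bound 3)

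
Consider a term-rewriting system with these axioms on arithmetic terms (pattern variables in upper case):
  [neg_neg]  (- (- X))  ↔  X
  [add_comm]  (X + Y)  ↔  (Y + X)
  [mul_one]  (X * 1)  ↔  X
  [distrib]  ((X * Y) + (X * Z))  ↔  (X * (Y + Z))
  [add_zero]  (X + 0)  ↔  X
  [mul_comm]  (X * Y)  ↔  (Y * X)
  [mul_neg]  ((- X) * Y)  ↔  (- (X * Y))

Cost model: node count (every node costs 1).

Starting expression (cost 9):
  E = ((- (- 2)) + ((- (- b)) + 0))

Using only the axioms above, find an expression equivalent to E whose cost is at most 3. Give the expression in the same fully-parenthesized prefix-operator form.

(2 + b)   [cost 3]

step 1: neg_neg (→) rewrites (- (- b)) into b, now ((- (- 2)) + (b + 0))
step 2: neg_neg (→) rewrites (- (- 2)) into 2, now (2 + (b + 0))
step 3: add_zero (→) rewrites (b + 0) into b, reaching cost 3 (bound 3)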